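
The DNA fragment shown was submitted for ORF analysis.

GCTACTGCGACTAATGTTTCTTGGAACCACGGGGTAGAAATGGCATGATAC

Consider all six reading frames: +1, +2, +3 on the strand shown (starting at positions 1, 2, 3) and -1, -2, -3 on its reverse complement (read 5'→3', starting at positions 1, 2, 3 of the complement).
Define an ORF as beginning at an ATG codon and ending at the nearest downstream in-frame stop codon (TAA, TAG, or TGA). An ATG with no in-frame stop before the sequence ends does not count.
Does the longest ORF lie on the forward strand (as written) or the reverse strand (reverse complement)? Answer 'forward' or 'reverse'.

reverse

Reverse complement (5'→3'): GTATCATGCCATTTCTACCCCGTGGTTCCAAGAAACATTAGTCGCAGTAGC
Frame +1: GCT ACT GCG ACT AAT GTT TCT TGG AAC CAC GGG GTA GAA ATG GCA TGA TAC — ATG at 40, stop TGA at 46 → 9 nt.
Frame +2: CTA CTG CGA CTA ATG TTT CTT GGA ACC ACG GGG TAG AAA TGG CAT GAT — ATG at 14, stop TAG at 35 → 24 nt.
Frame +3: TAC TGC GAC TAA TGT TTC TTG GAA CCA CGG GGT AGA AAT GGC ATG ATA — no ATG→stop ORF.
Frame -1: GTA TCA TGC CAT TTC TAC CCC GTG GTT CCA AGA AAC ATT AGT CGC AGT AGC — no ATG→stop ORF.
Frame -2: TAT CAT GCC ATT TCT ACC CCG TGG TTC CAA GAA ACA TTA GTC GCA GTA — no ATG→stop ORF.
Frame -3: ATC ATG CCA TTT CTA CCC CGT GGT TCC AAG AAA CAT TAG TCG CAG TAG — ATG at 6, stop TAG at 39 → 36 nt.
Forward-strand max 24 nt; reverse-strand max 36 nt. The reverse strand has the longer ORF.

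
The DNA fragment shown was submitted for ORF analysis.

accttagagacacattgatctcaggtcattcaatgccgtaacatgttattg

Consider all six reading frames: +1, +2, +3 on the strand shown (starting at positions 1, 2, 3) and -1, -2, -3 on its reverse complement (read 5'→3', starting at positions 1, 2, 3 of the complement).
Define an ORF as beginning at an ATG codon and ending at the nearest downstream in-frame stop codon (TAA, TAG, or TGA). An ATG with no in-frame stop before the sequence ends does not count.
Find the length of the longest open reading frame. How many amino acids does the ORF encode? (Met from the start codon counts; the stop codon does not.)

4

Reverse complement (5'→3'): CAATAACATGTTACGGCATTGAATGACCTGAGATCAATGTGTCTCTAAGGT
Frame +1: ACC TTA GAG ACA CAT TGA TCT CAG GTC ATT CAA TGC CGT AAC ATG TTA TTG — no ATG→stop ORF.
Frame +2: CCT TAG AGA CAC ATT GAT CTC AGG TCA TTC AAT GCC GTA ACA TGT TAT — no ATG→stop ORF.
Frame +3: CTT AGA GAC ACA TTG ATC TCA GGT CAT TCA ATG CCG TAA CAT GTT ATT — ATG at 33, stop TAA at 39 → 9 nt.
Frame -1: CAA TAA CAT GTT ACG GCA TTG AAT GAC CTG AGA TCA ATG TGT CTC TAA GGT — ATG at 37, stop TAA at 46 → 12 nt.
Frame -2: AAT AAC ATG TTA CGG CAT TGA ATG ACC TGA GAT CAA TGT GTC TCT AAG — ATG at 8, stop TGA at 20 → 15 nt; ATG at 23, stop TGA at 29 → 9 nt.
Frame -3: ATA ACA TGT TAC GGC ATT GAA TGA CCT GAG ATC AAT GTG TCT CTA AGG — no ATG→stop ORF.
Longest: frame -2, positions 8–22, 15 nt = 5 codons = 4 aa. → 4 amino acids.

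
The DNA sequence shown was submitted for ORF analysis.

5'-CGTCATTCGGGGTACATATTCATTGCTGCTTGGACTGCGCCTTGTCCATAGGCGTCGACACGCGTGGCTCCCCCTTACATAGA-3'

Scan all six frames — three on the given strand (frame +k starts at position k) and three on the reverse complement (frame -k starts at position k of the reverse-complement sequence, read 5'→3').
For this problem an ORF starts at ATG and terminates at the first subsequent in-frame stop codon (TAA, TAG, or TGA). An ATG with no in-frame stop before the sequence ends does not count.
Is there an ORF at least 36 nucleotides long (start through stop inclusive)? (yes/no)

no

Reverse complement (5'→3'): TCTATGTAAGGGGGAGCCACGCGTGTCGACGCCTATGGACAAGGCGCAGTCCAAGCAGCAATGAATATGTACCCCGAATGACG
Frame +1: CGT CAT TCG GGG TAC ATA TTC ATT GCT GCT TGG ACT GCG CCT TGT CCA TAG GCG TCG ACA CGC GTG GCT CCC CCT TAC ATA — no ATG→stop ORF.
Frame +2: GTC ATT CGG GGT ACA TAT TCA TTG CTG CTT GGA CTG CGC CTT GTC CAT AGG CGT CGA CAC GCG TGG CTC CCC CTT ACA TAG — no ATG→stop ORF.
Frame +3: TCA TTC GGG GTA CAT ATT CAT TGC TGC TTG GAC TGC GCC TTG TCC ATA GGC GTC GAC ACG CGT GGC TCC CCC TTA CAT AGA — no ATG→stop ORF.
Frame -1: TCT ATG TAA GGG GGA GCC ACG CGT GTC GAC GCC TAT GGA CAA GGC GCA GTC CAA GCA GCA ATG AAT ATG TAC CCC GAA TGA — ATG at 4, stop TAA at 7 → 6 nt; ATG at 61, stop TGA at 79 → 21 nt; ATG at 67, stop TGA at 79 → 15 nt.
Frame -2: CTA TGT AAG GGG GAG CCA CGC GTG TCG ACG CCT ATG GAC AAG GCG CAG TCC AAG CAG CAA TGA ATA TGT ACC CCG AAT GAC — ATG at 35, stop TGA at 62 → 30 nt.
Frame -3: TAT GTA AGG GGG AGC CAC GCG TGT CGA CGC CTA TGG ACA AGG CGC AGT CCA AGC AGC AAT GAA TAT GTA CCC CGA ATG ACG — no ATG→stop ORF.
Largest ORF found is 30 nucleotides < 36, so no.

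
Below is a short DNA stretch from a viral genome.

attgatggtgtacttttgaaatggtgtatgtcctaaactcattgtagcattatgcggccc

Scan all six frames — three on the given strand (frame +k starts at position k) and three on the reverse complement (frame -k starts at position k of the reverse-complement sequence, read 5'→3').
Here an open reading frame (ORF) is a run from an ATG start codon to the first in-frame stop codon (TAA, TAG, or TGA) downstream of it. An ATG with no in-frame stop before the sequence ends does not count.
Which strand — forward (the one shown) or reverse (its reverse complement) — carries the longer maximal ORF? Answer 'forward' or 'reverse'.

Reverse complement (5'→3'): GGGCCGCATAATGCTACAATGAGTTTAGGACATACACCATTTCAAAAGTACACCATCAAT
Frame +1: ATT GAT GGT GTA CTT TTG AAA TGG TGT ATG TCC TAA ACT CAT TGT AGC ATT ATG CGG CCC — ATG at 28, stop TAA at 34 → 9 nt.
Frame +2: TTG ATG GTG TAC TTT TGA AAT GGT GTA TGT CCT AAA CTC ATT GTA GCA TTA TGC GGC — ATG at 5, stop TGA at 17 → 15 nt.
Frame +3: TGA TGG TGT ACT TTT GAA ATG GTG TAT GTC CTA AAC TCA TTG TAG CAT TAT GCG GCC — ATG at 21, stop TAG at 45 → 27 nt.
Frame -1: GGG CCG CAT AAT GCT ACA ATG AGT TTA GGA CAT ACA CCA TTT CAA AAG TAC ACC ATC AAT — no ATG→stop ORF.
Frame -2: GGC CGC ATA ATG CTA CAA TGA GTT TAG GAC ATA CAC CAT TTC AAA AGT ACA CCA TCA — ATG at 11, stop TGA at 20 → 12 nt.
Frame -3: GCC GCA TAA TGC TAC AAT GAG TTT AGG ACA TAC ACC ATT TCA AAA GTA CAC CAT CAA — no ATG→stop ORF.
Forward-strand max 27 nt; reverse-strand max 12 nt. The forward strand has the longer ORF.

forward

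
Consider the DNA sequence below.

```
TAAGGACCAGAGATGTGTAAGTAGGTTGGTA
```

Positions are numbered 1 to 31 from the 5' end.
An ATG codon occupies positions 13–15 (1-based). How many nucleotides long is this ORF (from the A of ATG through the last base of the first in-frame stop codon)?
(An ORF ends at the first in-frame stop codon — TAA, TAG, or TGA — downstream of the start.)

12

Codons from position 13: ATG (13–15), TGT (16–18), AAG (19–21), TAG (22–24).
TAG is the first in-frame stop; ORF spans 13–24, 12 nucleotides.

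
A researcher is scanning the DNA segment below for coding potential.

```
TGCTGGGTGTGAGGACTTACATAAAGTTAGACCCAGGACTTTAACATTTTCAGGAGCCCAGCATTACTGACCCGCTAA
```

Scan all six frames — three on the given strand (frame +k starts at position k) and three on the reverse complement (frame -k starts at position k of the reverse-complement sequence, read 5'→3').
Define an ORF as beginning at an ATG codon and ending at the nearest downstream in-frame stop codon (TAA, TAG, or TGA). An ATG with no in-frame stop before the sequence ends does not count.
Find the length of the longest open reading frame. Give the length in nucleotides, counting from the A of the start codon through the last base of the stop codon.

21

Reverse complement (5'→3'): TTAGCGGGTCAGTAATGCTGGGCTCCTGAAAATGTTAAAGTCCTGGGTCTAACTTTATGTAAGTCCTCACACCCAGCA
Frame +1: TGC TGG GTG TGA GGA CTT ACA TAA AGT TAG ACC CAG GAC TTT AAC ATT TTC AGG AGC CCA GCA TTA CTG ACC CGC TAA — no ATG→stop ORF.
Frame +2: GCT GGG TGT GAG GAC TTA CAT AAA GTT AGA CCC AGG ACT TTA ACA TTT TCA GGA GCC CAG CAT TAC TGA CCC GCT — no ATG→stop ORF.
Frame +3: CTG GGT GTG AGG ACT TAC ATA AAG TTA GAC CCA GGA CTT TAA CAT TTT CAG GAG CCC AGC ATT ACT GAC CCG CTA — no ATG→stop ORF.
Frame -1: TTA GCG GGT CAG TAA TGC TGG GCT CCT GAA AAT GTT AAA GTC CTG GGT CTA ACT TTA TGT AAG TCC TCA CAC CCA GCA — no ATG→stop ORF.
Frame -2: TAG CGG GTC AGT AAT GCT GGG CTC CTG AAA ATG TTA AAG TCC TGG GTC TAA CTT TAT GTA AGT CCT CAC ACC CAG — ATG at 32, stop TAA at 50 → 21 nt.
Frame -3: AGC GGG TCA GTA ATG CTG GGC TCC TGA AAA TGT TAA AGT CCT GGG TCT AAC TTT ATG TAA GTC CTC ACA CCC AGC — ATG at 15, stop TGA at 27 → 15 nt; ATG at 57, stop TAA at 60 → 6 nt.
Longest: frame -2, positions 32–52, 21 nt = 7 codons = 6 aa. → 21 nucleotides.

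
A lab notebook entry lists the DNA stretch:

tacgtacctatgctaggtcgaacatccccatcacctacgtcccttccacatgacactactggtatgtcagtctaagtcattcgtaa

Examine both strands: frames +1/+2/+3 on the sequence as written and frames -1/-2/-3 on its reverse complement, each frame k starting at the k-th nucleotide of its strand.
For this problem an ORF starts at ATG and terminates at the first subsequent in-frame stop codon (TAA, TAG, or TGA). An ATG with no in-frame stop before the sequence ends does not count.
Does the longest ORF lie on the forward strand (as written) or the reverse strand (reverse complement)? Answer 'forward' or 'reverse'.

forward

Reverse complement (5'→3'): TTACGAATGACTTAGACTGACATACCAGTAGTGTCATGTGGAAGGGACGTAGGTGATGGGGATGTTCGACCTAGCATAGGTACGTA
Frame +1: TAC GTA CCT ATG CTA GGT CGA ACA TCC CCA TCA CCT ACG TCC CTT CCA CAT GAC ACT ACT GGT ATG TCA GTC TAA GTC ATT CGT — ATG at 10, stop TAA at 73 → 66 nt; ATG at 64, stop TAA at 73 → 12 nt.
Frame +2: ACG TAC CTA TGC TAG GTC GAA CAT CCC CAT CAC CTA CGT CCC TTC CAC ATG ACA CTA CTG GTA TGT CAG TCT AAG TCA TTC GTA — no ATG→stop ORF.
Frame +3: CGT ACC TAT GCT AGG TCG AAC ATC CCC ATC ACC TAC GTC CCT TCC ACA TGA CAC TAC TGG TAT GTC AGT CTA AGT CAT TCG TAA — no ATG→stop ORF.
Frame -1: TTA CGA ATG ACT TAG ACT GAC ATA CCA GTA GTG TCA TGT GGA AGG GAC GTA GGT GAT GGG GAT GTT CGA CCT AGC ATA GGT ACG — ATG at 7, stop TAG at 13 → 9 nt.
Frame -2: TAC GAA TGA CTT AGA CTG ACA TAC CAG TAG TGT CAT GTG GAA GGG ACG TAG GTG ATG GGG ATG TTC GAC CTA GCA TAG GTA CGT — ATG at 56, stop TAG at 77 → 24 nt; ATG at 62, stop TAG at 77 → 18 nt.
Frame -3: ACG AAT GAC TTA GAC TGA CAT ACC AGT AGT GTC ATG TGG AAG GGA CGT AGG TGA TGG GGA TGT TCG ACC TAG CAT AGG TAC GTA — ATG at 36, stop TGA at 54 → 21 nt.
Forward-strand max 66 nt; reverse-strand max 24 nt. The forward strand has the longer ORF.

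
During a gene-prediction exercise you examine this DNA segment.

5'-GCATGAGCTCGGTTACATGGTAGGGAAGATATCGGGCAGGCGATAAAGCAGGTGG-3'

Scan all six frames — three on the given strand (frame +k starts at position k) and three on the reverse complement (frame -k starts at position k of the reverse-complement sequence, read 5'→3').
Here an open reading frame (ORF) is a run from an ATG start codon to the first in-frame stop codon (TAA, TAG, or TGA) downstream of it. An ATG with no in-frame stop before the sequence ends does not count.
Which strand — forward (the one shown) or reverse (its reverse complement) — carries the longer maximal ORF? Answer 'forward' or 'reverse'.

Reverse complement (5'→3'): CCACCTGCTTTATCGCCTGCCCGATATCTTCCCTACCATGTAACCGAGCTCATGC
Frame +1: GCA TGA GCT CGG TTA CAT GGT AGG GAA GAT ATC GGG CAG GCG ATA AAG CAG GTG — no ATG→stop ORF.
Frame +2: CAT GAG CTC GGT TAC ATG GTA GGG AAG ATA TCG GGC AGG CGA TAA AGC AGG TGG — ATG at 17, stop TAA at 44 → 30 nt.
Frame +3: ATG AGC TCG GTT ACA TGG TAG GGA AGA TAT CGG GCA GGC GAT AAA GCA GGT — ATG at 3, stop TAG at 21 → 21 nt.
Frame -1: CCA CCT GCT TTA TCG CCT GCC CGA TAT CTT CCC TAC CAT GTA ACC GAG CTC ATG — no ATG→stop ORF.
Frame -2: CAC CTG CTT TAT CGC CTG CCC GAT ATC TTC CCT ACC ATG TAA CCG AGC TCA TGC — ATG at 38, stop TAA at 41 → 6 nt.
Frame -3: ACC TGC TTT ATC GCC TGC CCG ATA TCT TCC CTA CCA TGT AAC CGA GCT CAT — no ATG→stop ORF.
Forward-strand max 30 nt; reverse-strand max 6 nt. The forward strand has the longer ORF.

forward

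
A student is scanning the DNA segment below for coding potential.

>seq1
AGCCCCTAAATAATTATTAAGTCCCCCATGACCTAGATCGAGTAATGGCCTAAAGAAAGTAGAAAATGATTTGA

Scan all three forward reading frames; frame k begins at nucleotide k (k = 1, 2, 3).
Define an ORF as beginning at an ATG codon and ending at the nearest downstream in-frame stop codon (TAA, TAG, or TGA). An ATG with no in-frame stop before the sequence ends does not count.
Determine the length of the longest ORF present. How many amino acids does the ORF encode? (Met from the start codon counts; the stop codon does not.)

Frame 1: AGC CCC TAA ATA ATT ATT AAG TCC CCC ATG ACC TAG ATC GAG TAA TGG CCT AAA GAA AGT AGA AAA TGA TTT — ATG at 28, stop TAG at 34 → 9 nt.
Frame 2: GCC CCT AAA TAA TTA TTA AGT CCC CCA TGA CCT AGA TCG AGT AAT GGC CTA AAG AAA GTA GAA AAT GAT TTG — no ATG→stop ORF.
Frame 3: CCC CTA AAT AAT TAT TAA GTC CCC CAT GAC CTA GAT CGA GTA ATG GCC TAA AGA AAG TAG AAA ATG ATT TGA — ATG at 45, stop TAA at 51 → 9 nt; ATG at 66, stop TGA at 72 → 9 nt.
Longest: frame 1, positions 28–36, 9 nt = 3 codons = 2 aa. → 2 amino acids.

2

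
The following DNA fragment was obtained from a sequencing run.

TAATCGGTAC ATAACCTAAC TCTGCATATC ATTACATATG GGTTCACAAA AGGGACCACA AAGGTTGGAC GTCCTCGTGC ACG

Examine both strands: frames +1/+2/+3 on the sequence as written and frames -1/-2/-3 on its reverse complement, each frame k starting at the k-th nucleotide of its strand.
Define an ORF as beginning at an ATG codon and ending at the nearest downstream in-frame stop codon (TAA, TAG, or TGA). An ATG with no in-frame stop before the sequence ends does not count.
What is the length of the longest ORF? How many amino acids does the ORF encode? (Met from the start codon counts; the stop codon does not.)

Reverse complement (5'→3'): CGTGCACGAGGACGTCCAACCTTTGTGGTCCCTTTTGTGAACCCATATGTAATGATATGCAGAGTTAGGTTATGTACCGATTA
Frame +1: TAA TCG GTA CAT AAC CTA ACT CTG CAT ATC ATT ACA TAT GGG TTC ACA AAA GGG ACC ACA AAG GTT GGA CGT CCT CGT GCA — no ATG→stop ORF.
Frame +2: AAT CGG TAC ATA ACC TAA CTC TGC ATA TCA TTA CAT ATG GGT TCA CAA AAG GGA CCA CAA AGG TTG GAC GTC CTC GTG CAC — no ATG→stop ORF.
Frame +3: ATC GGT ACA TAA CCT AAC TCT GCA TAT CAT TAC ATA TGG GTT CAC AAA AGG GAC CAC AAA GGT TGG ACG TCC TCG TGC ACG — no ATG→stop ORF.
Frame -1: CGT GCA CGA GGA CGT CCA ACC TTT GTG GTC CCT TTT GTG AAC CCA TAT GTA ATG ATA TGC AGA GTT AGG TTA TGT ACC GAT — no ATG→stop ORF.
Frame -2: GTG CAC GAG GAC GTC CAA CCT TTG TGG TCC CTT TTG TGA ACC CAT ATG TAA TGA TAT GCA GAG TTA GGT TAT GTA CCG ATT — ATG at 47, stop TAA at 50 → 6 nt.
Frame -3: TGC ACG AGG ACG TCC AAC CTT TGT GGT CCC TTT TGT GAA CCC ATA TGT AAT GAT ATG CAG AGT TAG GTT ATG TAC CGA TTA — ATG at 57, stop TAG at 66 → 12 nt.
Longest: frame -3, positions 57–68, 12 nt = 4 codons = 3 aa. → 3 amino acids.

3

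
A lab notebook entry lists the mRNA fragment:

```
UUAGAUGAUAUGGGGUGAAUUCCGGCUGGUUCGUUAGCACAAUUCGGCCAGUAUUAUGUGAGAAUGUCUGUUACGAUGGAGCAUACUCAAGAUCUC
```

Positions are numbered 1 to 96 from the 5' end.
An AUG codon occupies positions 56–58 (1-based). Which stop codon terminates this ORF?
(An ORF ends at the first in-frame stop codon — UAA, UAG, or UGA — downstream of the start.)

UGA

Codons from position 56: AUG (56–58), UGA (59–61).
The first in-frame stop codon is UGA.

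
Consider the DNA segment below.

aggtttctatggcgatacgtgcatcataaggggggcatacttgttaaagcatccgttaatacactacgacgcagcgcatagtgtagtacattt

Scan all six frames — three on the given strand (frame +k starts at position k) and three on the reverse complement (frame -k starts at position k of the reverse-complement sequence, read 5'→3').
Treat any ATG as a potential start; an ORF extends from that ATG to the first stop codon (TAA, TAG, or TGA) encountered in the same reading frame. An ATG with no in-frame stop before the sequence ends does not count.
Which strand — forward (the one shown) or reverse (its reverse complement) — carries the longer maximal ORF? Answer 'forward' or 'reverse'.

Reverse complement (5'→3'): AAATGTACTACACTATGCGCTGCGTCGTAGTGTATTAACGGATGCTTTAACAAGTATGCCCCCCTTATGATGCACGTATCGCCATAGAAACCT
Frame +1: AGG TTT CTA TGG CGA TAC GTG CAT CAT AAG GGG GGC ATA CTT GTT AAA GCA TCC GTT AAT ACA CTA CGA CGC AGC GCA TAG TGT AGT ACA TTT — no ATG→stop ORF.
Frame +2: GGT TTC TAT GGC GAT ACG TGC ATC ATA AGG GGG GCA TAC TTG TTA AAG CAT CCG TTA ATA CAC TAC GAC GCA GCG CAT AGT GTA GTA CAT — no ATG→stop ORF.
Frame +3: GTT TCT ATG GCG ATA CGT GCA TCA TAA GGG GGG CAT ACT TGT TAA AGC ATC CGT TAA TAC ACT ACG ACG CAG CGC ATA GTG TAG TAC ATT — ATG at 9, stop TAA at 27 → 21 nt.
Frame -1: AAA TGT ACT ACA CTA TGC GCT GCG TCG TAG TGT ATT AAC GGA TGC TTT AAC AAG TAT GCC CCC CTT ATG ATG CAC GTA TCG CCA TAG AAA CCT — ATG at 67, stop TAG at 85 → 21 nt; ATG at 70, stop TAG at 85 → 18 nt.
Frame -2: AAT GTA CTA CAC TAT GCG CTG CGT CGT AGT GTA TTA ACG GAT GCT TTA ACA AGT ATG CCC CCC TTA TGA TGC ACG TAT CGC CAT AGA AAC — ATG at 56, stop TGA at 68 → 15 nt.
Frame -3: ATG TAC TAC ACT ATG CGC TGC GTC GTA GTG TAT TAA CGG ATG CTT TAA CAA GTA TGC CCC CCT TAT GAT GCA CGT ATC GCC ATA GAA ACC — ATG at 3, stop TAA at 36 → 36 nt; ATG at 15, stop TAA at 36 → 24 nt; ATG at 42, stop TAA at 48 → 9 nt.
Forward-strand max 21 nt; reverse-strand max 36 nt. The reverse strand has the longer ORF.

reverse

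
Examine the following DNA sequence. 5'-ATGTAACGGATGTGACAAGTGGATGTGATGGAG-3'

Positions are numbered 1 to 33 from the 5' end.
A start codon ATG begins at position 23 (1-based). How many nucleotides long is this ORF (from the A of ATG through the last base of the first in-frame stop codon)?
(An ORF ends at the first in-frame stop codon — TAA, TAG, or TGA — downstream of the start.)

6

Codons from position 23: ATG (23–25), TGA (26–28).
TGA is the first in-frame stop; ORF spans 23–28, 6 nucleotides.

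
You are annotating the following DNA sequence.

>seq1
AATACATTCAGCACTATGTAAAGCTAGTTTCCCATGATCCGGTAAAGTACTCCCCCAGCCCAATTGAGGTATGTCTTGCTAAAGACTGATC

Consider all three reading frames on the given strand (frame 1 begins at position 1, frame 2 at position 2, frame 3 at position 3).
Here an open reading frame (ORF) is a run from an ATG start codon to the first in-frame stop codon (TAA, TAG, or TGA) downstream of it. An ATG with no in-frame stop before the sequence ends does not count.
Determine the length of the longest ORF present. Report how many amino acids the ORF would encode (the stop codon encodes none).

3

Frame 1: AAT ACA TTC AGC ACT ATG TAA AGC TAG TTT CCC ATG ATC CGG TAA AGT ACT CCC CCA GCC CAA TTG AGG TAT GTC TTG CTA AAG ACT GAT — ATG at 16, stop TAA at 19 → 6 nt; ATG at 34, stop TAA at 43 → 12 nt.
Frame 2: ATA CAT TCA GCA CTA TGT AAA GCT AGT TTC CCA TGA TCC GGT AAA GTA CTC CCC CAG CCC AAT TGA GGT ATG TCT TGC TAA AGA CTG ATC — ATG at 71, stop TAA at 80 → 12 nt.
Frame 3: TAC ATT CAG CAC TAT GTA AAG CTA GTT TCC CAT GAT CCG GTA AAG TAC TCC CCC AGC CCA ATT GAG GTA TGT CTT GCT AAA GAC TGA — no ATG→stop ORF.
Longest: frame 1, positions 34–45, 12 nt = 4 codons = 3 aa. → 3 amino acids.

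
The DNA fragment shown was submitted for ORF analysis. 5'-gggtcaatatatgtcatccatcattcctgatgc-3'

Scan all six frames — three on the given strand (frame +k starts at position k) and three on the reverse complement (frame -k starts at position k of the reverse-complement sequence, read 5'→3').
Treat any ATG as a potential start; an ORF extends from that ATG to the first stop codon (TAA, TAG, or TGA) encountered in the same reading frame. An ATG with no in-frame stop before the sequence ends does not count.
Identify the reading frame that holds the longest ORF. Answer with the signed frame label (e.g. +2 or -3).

-1

Reverse complement (5'→3'): GCATCAGGAATGATGGATGACATATATTGACCC
Frame +1: GGG TCA ATA TAT GTC ATC CAT CAT TCC TGA TGC — no ATG→stop ORF.
Frame +2: GGT CAA TAT ATG TCA TCC ATC ATT CCT GAT — no ATG→stop ORF.
Frame +3: GTC AAT ATA TGT CAT CCA TCA TTC CTG ATG — no ATG→stop ORF.
Frame -1: GCA TCA GGA ATG ATG GAT GAC ATA TAT TGA CCC — ATG at 10, stop TGA at 28 → 21 nt; ATG at 13, stop TGA at 28 → 18 nt.
Frame -2: CAT CAG GAA TGA TGG ATG ACA TAT ATT GAC — no ATG→stop ORF.
Frame -3: ATC AGG AAT GAT GGA TGA CAT ATA TTG ACC — no ATG→stop ORF.
Longest ORF is 21 nt in frame -1 (positions 10–30).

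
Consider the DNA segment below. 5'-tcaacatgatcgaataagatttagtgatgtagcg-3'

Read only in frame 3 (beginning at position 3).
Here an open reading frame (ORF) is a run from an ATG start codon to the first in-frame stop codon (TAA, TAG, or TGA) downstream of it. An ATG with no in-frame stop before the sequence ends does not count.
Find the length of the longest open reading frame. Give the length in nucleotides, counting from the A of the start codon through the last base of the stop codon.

Frame 3: AAC ATG ATC GAA TAA GAT TTA GTG ATG TAG — ATG at 6, stop TAA at 15 → 12 nt; ATG at 27, stop TAG at 30 → 6 nt.
Longest: frame 3, positions 6–17, 12 nt = 4 codons = 3 aa. → 12 nucleotides.

12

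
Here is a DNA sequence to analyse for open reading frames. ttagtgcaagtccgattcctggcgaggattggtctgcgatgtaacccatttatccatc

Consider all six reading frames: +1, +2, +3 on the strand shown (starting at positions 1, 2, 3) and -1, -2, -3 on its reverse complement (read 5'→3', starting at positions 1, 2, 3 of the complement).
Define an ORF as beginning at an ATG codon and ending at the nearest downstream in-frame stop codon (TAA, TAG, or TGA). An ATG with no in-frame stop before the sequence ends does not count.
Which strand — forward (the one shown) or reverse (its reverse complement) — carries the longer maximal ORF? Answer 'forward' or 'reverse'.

reverse

Reverse complement (5'→3'): GATGGATAAATGGGTTACATCGCAGACCAATCCTCGCCAGGAATCGGACTTGCACTAA
Frame +1: TTA GTG CAA GTC CGA TTC CTG GCG AGG ATT GGT CTG CGA TGT AAC CCA TTT ATC CAT — no ATG→stop ORF.
Frame +2: TAG TGC AAG TCC GAT TCC TGG CGA GGA TTG GTC TGC GAT GTA ACC CAT TTA TCC ATC — no ATG→stop ORF.
Frame +3: AGT GCA AGT CCG ATT CCT GGC GAG GAT TGG TCT GCG ATG TAA CCC ATT TAT CCA — ATG at 39, stop TAA at 42 → 6 nt.
Frame -1: GAT GGA TAA ATG GGT TAC ATC GCA GAC CAA TCC TCG CCA GGA ATC GGA CTT GCA CTA — no ATG→stop ORF.
Frame -2: ATG GAT AAA TGG GTT ACA TCG CAG ACC AAT CCT CGC CAG GAA TCG GAC TTG CAC TAA — ATG at 2, stop TAA at 56 → 57 nt.
Frame -3: TGG ATA AAT GGG TTA CAT CGC AGA CCA ATC CTC GCC AGG AAT CGG ACT TGC ACT — no ATG→stop ORF.
Forward-strand max 6 nt; reverse-strand max 57 nt. The reverse strand has the longer ORF.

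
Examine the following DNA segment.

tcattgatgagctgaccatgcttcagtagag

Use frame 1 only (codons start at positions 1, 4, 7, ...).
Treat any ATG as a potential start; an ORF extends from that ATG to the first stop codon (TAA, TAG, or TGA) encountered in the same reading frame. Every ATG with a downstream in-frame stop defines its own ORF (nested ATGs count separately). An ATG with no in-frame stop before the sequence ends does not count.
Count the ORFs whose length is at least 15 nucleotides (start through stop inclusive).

Frame 1: TCA TTG ATG AGC TGA CCA TGC TTC AGT AGA — ATG at 7, stop TGA at 13 → 9 nt.
No ORF reaches 15 nucleotides. Count = 0.

0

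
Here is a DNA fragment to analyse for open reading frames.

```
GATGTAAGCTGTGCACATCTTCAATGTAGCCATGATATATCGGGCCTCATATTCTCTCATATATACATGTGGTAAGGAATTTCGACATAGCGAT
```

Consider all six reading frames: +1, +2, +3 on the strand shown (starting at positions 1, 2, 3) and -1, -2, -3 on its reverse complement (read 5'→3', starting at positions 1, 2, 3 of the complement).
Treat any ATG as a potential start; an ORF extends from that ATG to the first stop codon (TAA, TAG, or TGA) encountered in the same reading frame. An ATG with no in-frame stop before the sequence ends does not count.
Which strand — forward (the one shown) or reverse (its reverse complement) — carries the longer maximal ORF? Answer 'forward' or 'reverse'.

reverse

Reverse complement (5'→3'): ATCGCTATGTCGAAATTCCTTACCACATGTATATATGAGAGAATATGAGGCCCGATATATCATGGCTACATTGAAGATGTGCACAGCTTACATC
Frame +1: GAT GTA AGC TGT GCA CAT CTT CAA TGT AGC CAT GAT ATA TCG GGC CTC ATA TTC TCT CAT ATA TAC ATG TGG TAA GGA ATT TCG ACA TAG CGA — ATG at 67, stop TAA at 73 → 9 nt.
Frame +2: ATG TAA GCT GTG CAC ATC TTC AAT GTA GCC ATG ATA TAT CGG GCC TCA TAT TCT CTC ATA TAT ACA TGT GGT AAG GAA TTT CGA CAT AGC GAT — ATG at 2, stop TAA at 5 → 6 nt.
Frame +3: TGT AAG CTG TGC ACA TCT TCA ATG TAG CCA TGA TAT ATC GGG CCT CAT ATT CTC TCA TAT ATA CAT GTG GTA AGG AAT TTC GAC ATA GCG — ATG at 24, stop TAG at 27 → 6 nt.
Frame -1: ATC GCT ATG TCG AAA TTC CTT ACC ACA TGT ATA TAT GAG AGA ATA TGA GGC CCG ATA TAT CAT GGC TAC ATT GAA GAT GTG CAC AGC TTA CAT — ATG at 7, stop TGA at 46 → 42 nt.
Frame -2: TCG CTA TGT CGA AAT TCC TTA CCA CAT GTA TAT ATG AGA GAA TAT GAG GCC CGA TAT ATC ATG GCT ACA TTG AAG ATG TGC ACA GCT TAC ATC — no ATG→stop ORF.
Frame -3: CGC TAT GTC GAA ATT CCT TAC CAC ATG TAT ATA TGA GAG AAT ATG AGG CCC GAT ATA TCA TGG CTA CAT TGA AGA TGT GCA CAG CTT ACA — ATG at 27, stop TGA at 36 → 12 nt; ATG at 45, stop TGA at 72 → 30 nt.
Forward-strand max 9 nt; reverse-strand max 42 nt. The reverse strand has the longer ORF.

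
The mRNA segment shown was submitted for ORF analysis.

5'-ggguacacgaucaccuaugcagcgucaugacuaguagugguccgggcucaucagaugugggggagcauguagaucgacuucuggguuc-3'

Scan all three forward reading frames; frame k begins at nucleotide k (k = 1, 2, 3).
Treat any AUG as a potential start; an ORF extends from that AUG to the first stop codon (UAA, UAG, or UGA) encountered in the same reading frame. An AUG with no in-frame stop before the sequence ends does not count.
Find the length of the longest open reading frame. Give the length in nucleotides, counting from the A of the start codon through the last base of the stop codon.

18

Frame 1: GGG UAC ACG AUC ACC UAU GCA GCG UCA UGA CUA GUA GUG GUC CGG GCU CAU CAG AUG UGG GGG AGC AUG UAG AUC GAC UUC UGG GUU — AUG at 55, stop UAG at 70 → 18 nt; AUG at 67, stop UAG at 70 → 6 nt.
Frame 2: GGU ACA CGA UCA CCU AUG CAG CGU CAU GAC UAG UAG UGG UCC GGG CUC AUC AGA UGU GGG GGA GCA UGU AGA UCG ACU UCU GGG UUC — AUG at 17, stop UAG at 32 → 18 nt.
Frame 3: GUA CAC GAU CAC CUA UGC AGC GUC AUG ACU AGU AGU GGU CCG GGC UCA UCA GAU GUG GGG GAG CAU GUA GAU CGA CUU CUG GGU — no AUG→stop ORF.
Longest: frame 1, positions 55–72, 18 nt = 6 codons = 5 aa. → 18 nucleotides.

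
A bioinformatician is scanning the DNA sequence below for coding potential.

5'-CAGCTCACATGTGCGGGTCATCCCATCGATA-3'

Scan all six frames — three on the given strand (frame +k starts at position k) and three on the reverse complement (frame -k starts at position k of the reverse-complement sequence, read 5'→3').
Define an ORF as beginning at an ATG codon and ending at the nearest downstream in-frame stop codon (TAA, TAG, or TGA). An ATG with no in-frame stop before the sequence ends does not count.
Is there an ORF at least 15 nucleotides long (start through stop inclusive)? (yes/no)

Reverse complement (5'→3'): TATCGATGGGATGACCCGCACATGTGAGCTG
Frame +1: CAG CTC ACA TGT GCG GGT CAT CCC ATC GAT — no ATG→stop ORF.
Frame +2: AGC TCA CAT GTG CGG GTC ATC CCA TCG ATA — no ATG→stop ORF.
Frame +3: GCT CAC ATG TGC GGG TCA TCC CAT CGA — no ATG→stop ORF.
Frame -1: TAT CGA TGG GAT GAC CCG CAC ATG TGA GCT — ATG at 22, stop TGA at 25 → 6 nt.
Frame -2: ATC GAT GGG ATG ACC CGC ACA TGT GAG CTG — no ATG→stop ORF.
Frame -3: TCG ATG GGA TGA CCC GCA CAT GTG AGC — ATG at 6, stop TGA at 12 → 9 nt.
Largest ORF found is 9 nucleotides < 15, so no.

no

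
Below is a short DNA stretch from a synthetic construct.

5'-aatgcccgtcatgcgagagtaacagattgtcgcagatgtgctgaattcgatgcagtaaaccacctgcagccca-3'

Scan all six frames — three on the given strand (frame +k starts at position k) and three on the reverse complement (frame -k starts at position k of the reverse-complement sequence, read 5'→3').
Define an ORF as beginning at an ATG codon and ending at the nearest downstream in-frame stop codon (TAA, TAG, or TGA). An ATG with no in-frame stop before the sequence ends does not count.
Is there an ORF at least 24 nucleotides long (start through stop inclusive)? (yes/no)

no

Reverse complement (5'→3'): TGGGCTGCAGGTGGTTTACTGCATCGAATTCAGCACATCTGCGACAATCTGTTACTCTCGCATGACGGGCATT
Frame +1: AAT GCC CGT CAT GCG AGA GTA ACA GAT TGT CGC AGA TGT GCT GAA TTC GAT GCA GTA AAC CAC CTG CAG CCC — no ATG→stop ORF.
Frame +2: ATG CCC GTC ATG CGA GAG TAA CAG ATT GTC GCA GAT GTG CTG AAT TCG ATG CAG TAA ACC ACC TGC AGC CCA — ATG at 2, stop TAA at 20 → 21 nt; ATG at 11, stop TAA at 20 → 12 nt; ATG at 50, stop TAA at 56 → 9 nt.
Frame +3: TGC CCG TCA TGC GAG AGT AAC AGA TTG TCG CAG ATG TGC TGA ATT CGA TGC AGT AAA CCA CCT GCA GCC — ATG at 36, stop TGA at 42 → 9 nt.
Frame -1: TGG GCT GCA GGT GGT TTA CTG CAT CGA ATT CAG CAC ATC TGC GAC AAT CTG TTA CTC TCG CAT GAC GGG CAT — no ATG→stop ORF.
Frame -2: GGG CTG CAG GTG GTT TAC TGC ATC GAA TTC AGC ACA TCT GCG ACA ATC TGT TAC TCT CGC ATG ACG GGC ATT — no ATG→stop ORF.
Frame -3: GGC TGC AGG TGG TTT ACT GCA TCG AAT TCA GCA CAT CTG CGA CAA TCT GTT ACT CTC GCA TGA CGG GCA — no ATG→stop ORF.
Largest ORF found is 21 nucleotides < 24, so no.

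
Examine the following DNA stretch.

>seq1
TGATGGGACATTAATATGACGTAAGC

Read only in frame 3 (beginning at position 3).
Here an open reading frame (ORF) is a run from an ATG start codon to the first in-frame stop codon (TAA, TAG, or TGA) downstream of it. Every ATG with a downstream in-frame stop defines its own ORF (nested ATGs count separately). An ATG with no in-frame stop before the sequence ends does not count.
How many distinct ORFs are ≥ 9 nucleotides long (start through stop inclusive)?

1

Frame 3: ATG GGA CAT TAA TAT GAC GTA AGC — ATG at 3, stop TAA at 12 → 12 nt.
ORFs ≥ 9 nucleotides: frame 3 3–14 (12 nucleotides). Count = 1.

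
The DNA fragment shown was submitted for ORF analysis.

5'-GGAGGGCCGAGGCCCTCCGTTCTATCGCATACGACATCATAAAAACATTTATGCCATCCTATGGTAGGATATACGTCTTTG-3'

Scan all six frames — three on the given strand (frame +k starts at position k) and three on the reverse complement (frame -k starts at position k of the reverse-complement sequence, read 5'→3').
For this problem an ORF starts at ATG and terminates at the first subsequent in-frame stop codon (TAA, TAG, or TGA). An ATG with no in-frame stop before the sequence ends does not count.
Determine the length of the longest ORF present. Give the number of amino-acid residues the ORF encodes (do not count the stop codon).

3

Reverse complement (5'→3'): CAAAGACGTATATCCTACCATAGGATGGCATAAATGTTTTTATGATGTCGTATGCGATAGAACGGAGGGCCTCGGCCCTCC
Frame +1: GGA GGG CCG AGG CCC TCC GTT CTA TCG CAT ACG ACA TCA TAA AAA CAT TTA TGC CAT CCT ATG GTA GGA TAT ACG TCT TTG — no ATG→stop ORF.
Frame +2: GAG GGC CGA GGC CCT CCG TTC TAT CGC ATA CGA CAT CAT AAA AAC ATT TAT GCC ATC CTA TGG TAG GAT ATA CGT CTT — no ATG→stop ORF.
Frame +3: AGG GCC GAG GCC CTC CGT TCT ATC GCA TAC GAC ATC ATA AAA ACA TTT ATG CCA TCC TAT GGT AGG ATA TAC GTC TTT — no ATG→stop ORF.
Frame -1: CAA AGA CGT ATA TCC TAC CAT AGG ATG GCA TAA ATG TTT TTA TGA TGT CGT ATG CGA TAG AAC GGA GGG CCT CGG CCC TCC — ATG at 25, stop TAA at 31 → 9 nt; ATG at 34, stop TGA at 43 → 12 nt; ATG at 52, stop TAG at 58 → 9 nt.
Frame -2: AAA GAC GTA TAT CCT ACC ATA GGA TGG CAT AAA TGT TTT TAT GAT GTC GTA TGC GAT AGA ACG GAG GGC CTC GGC CCT — no ATG→stop ORF.
Frame -3: AAG ACG TAT ATC CTA CCA TAG GAT GGC ATA AAT GTT TTT ATG ATG TCG TAT GCG ATA GAA CGG AGG GCC TCG GCC CTC — no ATG→stop ORF.
Longest: frame -1, positions 34–45, 12 nt = 4 codons = 3 aa. → 3 amino acids.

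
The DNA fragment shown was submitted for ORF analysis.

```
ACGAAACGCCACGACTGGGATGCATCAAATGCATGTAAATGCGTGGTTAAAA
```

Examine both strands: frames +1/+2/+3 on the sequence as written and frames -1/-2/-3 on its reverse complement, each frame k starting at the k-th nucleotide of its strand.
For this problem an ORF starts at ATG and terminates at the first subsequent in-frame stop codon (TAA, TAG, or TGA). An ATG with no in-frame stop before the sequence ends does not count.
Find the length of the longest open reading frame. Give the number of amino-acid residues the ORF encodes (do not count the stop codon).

3

Reverse complement (5'→3'): TTTTAACCACGCATTTACATGCATTTGATGCATCCCAGTCGTGGCGTTTCGT
Frame +1: ACG AAA CGC CAC GAC TGG GAT GCA TCA AAT GCA TGT AAA TGC GTG GTT AAA — no ATG→stop ORF.
Frame +2: CGA AAC GCC ACG ACT GGG ATG CAT CAA ATG CAT GTA AAT GCG TGG TTA AAA — no ATG→stop ORF.
Frame +3: GAA ACG CCA CGA CTG GGA TGC ATC AAA TGC ATG TAA ATG CGT GGT TAA — ATG at 33, stop TAA at 36 → 6 nt; ATG at 39, stop TAA at 48 → 12 nt.
Frame -1: TTT TAA CCA CGC ATT TAC ATG CAT TTG ATG CAT CCC AGT CGT GGC GTT TCG — no ATG→stop ORF.
Frame -2: TTT AAC CAC GCA TTT ACA TGC ATT TGA TGC ATC CCA GTC GTG GCG TTT CGT — no ATG→stop ORF.
Frame -3: TTA ACC ACG CAT TTA CAT GCA TTT GAT GCA TCC CAG TCG TGG CGT TTC — no ATG→stop ORF.
Longest: frame +3, positions 39–50, 12 nt = 4 codons = 3 aa. → 3 amino acids.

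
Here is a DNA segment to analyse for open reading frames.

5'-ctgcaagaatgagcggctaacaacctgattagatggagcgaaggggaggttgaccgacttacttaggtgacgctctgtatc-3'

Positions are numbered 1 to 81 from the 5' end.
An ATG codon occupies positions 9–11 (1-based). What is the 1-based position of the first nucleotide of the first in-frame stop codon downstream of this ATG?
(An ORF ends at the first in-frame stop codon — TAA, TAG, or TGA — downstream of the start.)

18

Codons from position 9: ATG (9–11), AGC (12–14), GGC (15–17), TAA (18–20).
TAA is a stop codon; it begins at position 18.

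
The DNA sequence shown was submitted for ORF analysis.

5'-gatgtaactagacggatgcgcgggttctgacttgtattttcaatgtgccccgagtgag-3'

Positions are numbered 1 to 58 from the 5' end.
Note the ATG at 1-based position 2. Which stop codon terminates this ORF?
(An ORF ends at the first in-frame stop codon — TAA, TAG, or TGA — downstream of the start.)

Codons from position 2: ATG (2–4), TAA (5–7).
The first in-frame stop codon is TAA.

TAA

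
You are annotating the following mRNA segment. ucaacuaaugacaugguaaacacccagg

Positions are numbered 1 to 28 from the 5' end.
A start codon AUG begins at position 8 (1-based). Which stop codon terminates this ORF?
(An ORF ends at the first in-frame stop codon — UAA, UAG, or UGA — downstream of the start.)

UAA

Codons from position 8: AUG (8–10), ACA (11–13), UGG (14–16), UAA (17–19).
The first in-frame stop codon is UAA.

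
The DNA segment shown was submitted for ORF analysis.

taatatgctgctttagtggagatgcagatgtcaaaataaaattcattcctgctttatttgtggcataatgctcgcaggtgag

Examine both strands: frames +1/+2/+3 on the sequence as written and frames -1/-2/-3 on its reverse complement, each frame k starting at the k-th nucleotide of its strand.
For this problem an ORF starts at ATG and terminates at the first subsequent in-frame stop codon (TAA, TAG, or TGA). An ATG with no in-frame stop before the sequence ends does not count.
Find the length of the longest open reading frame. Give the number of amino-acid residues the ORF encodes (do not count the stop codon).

Reverse complement (5'→3'): CTCACCTGCGAGCATTATGCCACAAATAAAGCAGGAATGAATTTTATTTTGACATCTGCATCTCCACTAAAGCAGCATATTA
Frame +1: TAA TAT GCT GCT TTA GTG GAG ATG CAG ATG TCA AAA TAA AAT TCA TTC CTG CTT TAT TTG TGG CAT AAT GCT CGC AGG TGA — ATG at 22, stop TAA at 37 → 18 nt; ATG at 28, stop TAA at 37 → 12 nt.
Frame +2: AAT ATG CTG CTT TAG TGG AGA TGC AGA TGT CAA AAT AAA ATT CAT TCC TGC TTT ATT TGT GGC ATA ATG CTC GCA GGT GAG — ATG at 5, stop TAG at 14 → 12 nt.
Frame +3: ATA TGC TGC TTT AGT GGA GAT GCA GAT GTC AAA ATA AAA TTC ATT CCT GCT TTA TTT GTG GCA TAA TGC TCG CAG GTG — no ATG→stop ORF.
Frame -1: CTC ACC TGC GAG CAT TAT GCC ACA AAT AAA GCA GGA ATG AAT TTT ATT TTG ACA TCT GCA TCT CCA CTA AAG CAG CAT ATT — no ATG→stop ORF.
Frame -2: TCA CCT GCG AGC ATT ATG CCA CAA ATA AAG CAG GAA TGA ATT TTA TTT TGA CAT CTG CAT CTC CAC TAA AGC AGC ATA TTA — ATG at 17, stop TGA at 38 → 24 nt.
Frame -3: CAC CTG CGA GCA TTA TGC CAC AAA TAA AGC AGG AAT GAA TTT TAT TTT GAC ATC TGC ATC TCC ACT AAA GCA GCA TAT — no ATG→stop ORF.
Longest: frame -2, positions 17–40, 24 nt = 8 codons = 7 aa. → 7 amino acids.

7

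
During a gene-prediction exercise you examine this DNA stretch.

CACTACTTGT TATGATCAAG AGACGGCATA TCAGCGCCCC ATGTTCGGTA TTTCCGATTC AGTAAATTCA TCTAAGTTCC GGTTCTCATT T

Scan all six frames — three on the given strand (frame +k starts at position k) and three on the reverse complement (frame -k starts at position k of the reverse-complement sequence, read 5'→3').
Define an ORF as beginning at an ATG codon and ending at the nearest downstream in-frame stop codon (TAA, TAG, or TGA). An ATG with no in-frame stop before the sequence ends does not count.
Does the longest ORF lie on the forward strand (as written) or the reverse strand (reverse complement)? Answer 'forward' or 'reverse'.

reverse

Reverse complement (5'→3'): AAATGAGAACCGGAACTTAGATGAATTTACTGAATCGGAAATACCGAACATGGGGCGCTGATATGCCGTCTCTTGATCATAACAAGTAGTG
Frame +1: CAC TAC TTG TTA TGA TCA AGA GAC GGC ATA TCA GCG CCC CAT GTT CGG TAT TTC CGA TTC AGT AAA TTC ATC TAA GTT CCG GTT CTC ATT — no ATG→stop ORF.
Frame +2: ACT ACT TGT TAT GAT CAA GAG ACG GCA TAT CAG CGC CCC ATG TTC GGT ATT TCC GAT TCA GTA AAT TCA TCT AAG TTC CGG TTC TCA TTT — no ATG→stop ORF.
Frame +3: CTA CTT GTT ATG ATC AAG AGA CGG CAT ATC AGC GCC CCA TGT TCG GTA TTT CCG ATT CAG TAA ATT CAT CTA AGT TCC GGT TCT CAT — ATG at 12, stop TAA at 63 → 54 nt.
Frame -1: AAA TGA GAA CCG GAA CTT AGA TGA ATT TAC TGA ATC GGA AAT ACC GAA CAT GGG GCG CTG ATA TGC CGT CTC TTG ATC ATA ACA AGT AGT — no ATG→stop ORF.
Frame -2: AAT GAG AAC CGG AAC TTA GAT GAA TTT ACT GAA TCG GAA ATA CCG AAC ATG GGG CGC TGA TAT GCC GTC TCT TGA TCA TAA CAA GTA GTG — ATG at 50, stop TGA at 59 → 12 nt.
Frame -3: ATG AGA ACC GGA ACT TAG ATG AAT TTA CTG AAT CGG AAA TAC CGA ACA TGG GGC GCT GAT ATG CCG TCT CTT GAT CAT AAC AAG TAG — ATG at 3, stop TAG at 18 → 18 nt; ATG at 21, stop TAG at 87 → 69 nt; ATG at 63, stop TAG at 87 → 27 nt.
Forward-strand max 54 nt; reverse-strand max 69 nt. The reverse strand has the longer ORF.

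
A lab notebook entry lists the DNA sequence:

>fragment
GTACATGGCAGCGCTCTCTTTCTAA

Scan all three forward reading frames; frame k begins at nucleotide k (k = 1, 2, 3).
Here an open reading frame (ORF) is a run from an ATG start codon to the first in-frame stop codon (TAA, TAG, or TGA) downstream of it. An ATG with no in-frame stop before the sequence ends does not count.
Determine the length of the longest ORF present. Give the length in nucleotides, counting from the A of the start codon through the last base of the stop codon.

21

Frame 1: GTA CAT GGC AGC GCT CTC TTT CTA — no ATG→stop ORF.
Frame 2: TAC ATG GCA GCG CTC TCT TTC TAA — ATG at 5, stop TAA at 23 → 21 nt.
Frame 3: ACA TGG CAG CGC TCT CTT TCT — no ATG→stop ORF.
Longest: frame 2, positions 5–25, 21 nt = 7 codons = 6 aa. → 21 nucleotides.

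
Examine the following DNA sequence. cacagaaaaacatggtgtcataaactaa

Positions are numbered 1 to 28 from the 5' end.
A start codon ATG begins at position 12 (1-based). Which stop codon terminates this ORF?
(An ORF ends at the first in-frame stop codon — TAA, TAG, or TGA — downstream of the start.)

TAA

Codons from position 12: ATG (12–14), GTG (15–17), TCA (18–20), TAA (21–23).
The first in-frame stop codon is TAA.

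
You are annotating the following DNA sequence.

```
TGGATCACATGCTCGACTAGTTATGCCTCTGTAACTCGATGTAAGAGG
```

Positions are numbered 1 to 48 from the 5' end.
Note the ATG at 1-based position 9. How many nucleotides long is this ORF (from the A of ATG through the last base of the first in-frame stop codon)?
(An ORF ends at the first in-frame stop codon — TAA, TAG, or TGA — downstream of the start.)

12

Codons from position 9: ATG (9–11), CTC (12–14), GAC (15–17), TAG (18–20).
TAG is the first in-frame stop; ORF spans 9–20, 12 nucleotides.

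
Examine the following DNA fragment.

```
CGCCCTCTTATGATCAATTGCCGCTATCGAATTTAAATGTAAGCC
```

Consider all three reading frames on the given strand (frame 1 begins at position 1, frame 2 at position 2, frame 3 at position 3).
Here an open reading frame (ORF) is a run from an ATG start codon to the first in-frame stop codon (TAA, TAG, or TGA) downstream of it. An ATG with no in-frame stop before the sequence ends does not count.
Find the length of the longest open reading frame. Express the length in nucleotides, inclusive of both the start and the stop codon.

Frame 1: CGC CCT CTT ATG ATC AAT TGC CGC TAT CGA ATT TAA ATG TAA GCC — ATG at 10, stop TAA at 34 → 27 nt; ATG at 37, stop TAA at 40 → 6 nt.
Frame 2: GCC CTC TTA TGA TCA ATT GCC GCT ATC GAA TTT AAA TGT AAG — no ATG→stop ORF.
Frame 3: CCC TCT TAT GAT CAA TTG CCG CTA TCG AAT TTA AAT GTA AGC — no ATG→stop ORF.
Longest: frame 1, positions 10–36, 27 nt = 9 codons = 8 aa. → 27 nucleotides.

27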